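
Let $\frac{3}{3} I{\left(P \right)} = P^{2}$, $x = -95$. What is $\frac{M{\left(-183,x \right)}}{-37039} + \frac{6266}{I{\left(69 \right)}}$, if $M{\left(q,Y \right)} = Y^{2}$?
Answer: $\frac{189118349}{176342679} \approx 1.0724$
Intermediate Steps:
$I{\left(P \right)} = P^{2}$
$\frac{M{\left(-183,x \right)}}{-37039} + \frac{6266}{I{\left(69 \right)}} = \frac{\left(-95\right)^{2}}{-37039} + \frac{6266}{69^{2}} = 9025 \left(- \frac{1}{37039}\right) + \frac{6266}{4761} = - \frac{9025}{37039} + 6266 \cdot \frac{1}{4761} = - \frac{9025}{37039} + \frac{6266}{4761} = \frac{189118349}{176342679}$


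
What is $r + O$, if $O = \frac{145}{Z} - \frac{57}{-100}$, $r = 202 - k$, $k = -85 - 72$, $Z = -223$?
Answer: $\frac{8003911}{22300} \approx 358.92$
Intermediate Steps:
$k = -157$
$r = 359$ ($r = 202 - -157 = 202 + 157 = 359$)
$O = - \frac{1789}{22300}$ ($O = \frac{145}{-223} - \frac{57}{-100} = 145 \left(- \frac{1}{223}\right) - - \frac{57}{100} = - \frac{145}{223} + \frac{57}{100} = - \frac{1789}{22300} \approx -0.080224$)
$r + O = 359 - \frac{1789}{22300} = \frac{8003911}{22300}$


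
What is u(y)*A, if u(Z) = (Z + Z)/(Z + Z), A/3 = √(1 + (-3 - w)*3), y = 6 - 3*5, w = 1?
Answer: 3*I*√11 ≈ 9.9499*I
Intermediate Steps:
y = -9 (y = 6 - 15 = -9)
A = 3*I*√11 (A = 3*√(1 + (-3 - 1*1)*3) = 3*√(1 + (-3 - 1)*3) = 3*√(1 - 4*3) = 3*√(1 - 12) = 3*√(-11) = 3*(I*√11) = 3*I*√11 ≈ 9.9499*I)
u(Z) = 1 (u(Z) = (2*Z)/((2*Z)) = (2*Z)*(1/(2*Z)) = 1)
u(y)*A = 1*(3*I*√11) = 3*I*√11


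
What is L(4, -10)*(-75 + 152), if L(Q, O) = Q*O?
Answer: -3080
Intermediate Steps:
L(Q, O) = O*Q
L(4, -10)*(-75 + 152) = (-10*4)*(-75 + 152) = -40*77 = -3080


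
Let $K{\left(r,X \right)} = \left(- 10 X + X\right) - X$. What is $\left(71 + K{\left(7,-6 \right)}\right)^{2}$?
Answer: $17161$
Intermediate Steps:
$K{\left(r,X \right)} = - 10 X$ ($K{\left(r,X \right)} = - 9 X - X = - 10 X$)
$\left(71 + K{\left(7,-6 \right)}\right)^{2} = \left(71 - -60\right)^{2} = \left(71 + 60\right)^{2} = 131^{2} = 17161$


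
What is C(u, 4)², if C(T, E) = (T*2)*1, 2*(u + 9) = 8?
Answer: 100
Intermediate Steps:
u = -5 (u = -9 + (½)*8 = -9 + 4 = -5)
C(T, E) = 2*T (C(T, E) = (2*T)*1 = 2*T)
C(u, 4)² = (2*(-5))² = (-10)² = 100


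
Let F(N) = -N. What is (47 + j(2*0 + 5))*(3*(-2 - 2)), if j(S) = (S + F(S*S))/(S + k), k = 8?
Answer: -7092/13 ≈ -545.54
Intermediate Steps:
j(S) = (S - S²)/(8 + S) (j(S) = (S - S*S)/(S + 8) = (S - S²)/(8 + S))
(47 + j(2*0 + 5))*(3*(-2 - 2)) = (47 + (2*0 + 5)*(1 - (2*0 + 5))/(8 + (2*0 + 5)))*(3*(-2 - 2)) = (47 + (0 + 5)*(1 - (0 + 5))/(8 + (0 + 5)))*(3*(-4)) = (47 + 5*(1 - 1*5)/(8 + 5))*(-12) = (47 + 5*(1 - 5)/13)*(-12) = (47 + 5*(1/13)*(-4))*(-12) = (47 - 20/13)*(-12) = (591/13)*(-12) = -7092/13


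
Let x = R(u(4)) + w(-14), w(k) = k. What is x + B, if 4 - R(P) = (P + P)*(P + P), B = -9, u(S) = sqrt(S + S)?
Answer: -51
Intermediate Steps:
u(S) = sqrt(2)*sqrt(S) (u(S) = sqrt(2*S) = sqrt(2)*sqrt(S))
R(P) = 4 - 4*P**2 (R(P) = 4 - (P + P)*(P + P) = 4 - 2*P*2*P = 4 - 4*P**2)
x = -42 (x = (4 - 4*(sqrt(2)*sqrt(4))**2) - 14 = (4 - 4*(sqrt(2)*2)**2) - 14 = (4 - 4*(2*sqrt(2))**2) - 14 = (4 - 4*8) - 14 = (4 - 32) - 14 = -28 - 14 = -42)
x + B = -42 - 9 = -51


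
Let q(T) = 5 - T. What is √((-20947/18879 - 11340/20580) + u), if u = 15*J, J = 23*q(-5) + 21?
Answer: √1341316802109/18879 ≈ 61.346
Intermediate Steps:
J = 251 (J = 23*(5 - 1*(-5)) + 21 = 23*(5 + 5) + 21 = 23*10 + 21 = 230 + 21 = 251)
u = 3765 (u = 15*251 = 3765)
√((-20947/18879 - 11340/20580) + u) = √((-20947/18879 - 11340/20580) + 3765) = √((-20947*1/18879 - 11340*1/20580) + 3765) = √((-20947/18879 - 27/49) + 3765) = √(-219448/132153 + 3765) = √(497336597/132153) = √1341316802109/18879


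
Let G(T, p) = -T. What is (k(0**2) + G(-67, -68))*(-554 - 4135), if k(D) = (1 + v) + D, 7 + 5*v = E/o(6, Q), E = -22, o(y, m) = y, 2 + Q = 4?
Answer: -1544244/5 ≈ -3.0885e+5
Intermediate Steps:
Q = 2 (Q = -2 + 4 = 2)
v = -32/15 (v = -7/5 + (-22/6)/5 = -7/5 + (-22*1/6)/5 = -7/5 + (1/5)*(-11/3) = -7/5 - 11/15 = -32/15 ≈ -2.1333)
k(D) = -17/15 + D (k(D) = (1 - 32/15) + D = -17/15 + D)
(k(0**2) + G(-67, -68))*(-554 - 4135) = ((-17/15 + 0**2) - 1*(-67))*(-554 - 4135) = ((-17/15 + 0) + 67)*(-4689) = (-17/15 + 67)*(-4689) = (988/15)*(-4689) = -1544244/5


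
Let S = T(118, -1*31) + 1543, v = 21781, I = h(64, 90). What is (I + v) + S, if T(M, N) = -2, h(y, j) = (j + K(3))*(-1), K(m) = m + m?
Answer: 23226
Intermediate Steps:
K(m) = 2*m
h(y, j) = -6 - j (h(y, j) = (j + 2*3)*(-1) = (j + 6)*(-1) = (6 + j)*(-1) = -6 - j)
I = -96 (I = -6 - 1*90 = -6 - 90 = -96)
S = 1541 (S = -2 + 1543 = 1541)
(I + v) + S = (-96 + 21781) + 1541 = 21685 + 1541 = 23226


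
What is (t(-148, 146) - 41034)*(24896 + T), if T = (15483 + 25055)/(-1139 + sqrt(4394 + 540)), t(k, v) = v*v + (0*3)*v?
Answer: -633521474900460/1292387 + 799328284*sqrt(4934)/1292387 ≈ -4.9015e+8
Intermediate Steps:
t(k, v) = v**2 (t(k, v) = v**2 + 0*v = v**2 + 0 = v**2)
T = 40538/(-1139 + sqrt(4934)) ≈ -37.930
(t(-148, 146) - 41034)*(24896 + T) = (146**2 - 41034)*(24896 + (-46172782/1292387 - 40538*sqrt(4934)/1292387)) = (21316 - 41034)*(32129093970/1292387 - 40538*sqrt(4934)/1292387) = -19718*(32129093970/1292387 - 40538*sqrt(4934)/1292387) = -633521474900460/1292387 + 799328284*sqrt(4934)/1292387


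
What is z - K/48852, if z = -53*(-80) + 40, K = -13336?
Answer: 52274974/12213 ≈ 4280.3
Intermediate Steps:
z = 4280 (z = 4240 + 40 = 4280)
z - K/48852 = 4280 - (-13336)/48852 = 4280 - 1*(-3334/12213) = 4280 + 3334/12213 = 52274974/12213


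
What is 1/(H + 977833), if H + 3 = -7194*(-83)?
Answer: 1/1574932 ≈ 6.3495e-7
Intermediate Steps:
H = 597099 (H = -3 - 7194*(-83) = -3 + 597102 = 597099)
1/(H + 977833) = 1/(597099 + 977833) = 1/1574932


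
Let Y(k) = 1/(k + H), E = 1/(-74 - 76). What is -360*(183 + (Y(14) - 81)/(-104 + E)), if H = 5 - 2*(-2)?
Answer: -23739807240/358823 ≈ -66160.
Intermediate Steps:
E = -1/150 (E = 1/(-150) = -1/150 ≈ -0.0066667)
H = 9 (H = 5 + 4 = 9)
Y(k) = 1/(9 + k) (Y(k) = 1/(k + 9) = 1/(9 + k))
-360*(183 + (Y(14) - 81)/(-104 + E)) = -360*(183 + (1/(9 + 14) - 81)/(-104 - 1/150)) = -360*(183 + (1/23 - 81)/(-15601/150)) = -360*(183 + (1/23 - 81)*(-150/15601)) = -360*(183 - 1862/23*(-150/15601)) = -360*(183 + 279300/358823) = -360*65943909/358823 = -23739807240/358823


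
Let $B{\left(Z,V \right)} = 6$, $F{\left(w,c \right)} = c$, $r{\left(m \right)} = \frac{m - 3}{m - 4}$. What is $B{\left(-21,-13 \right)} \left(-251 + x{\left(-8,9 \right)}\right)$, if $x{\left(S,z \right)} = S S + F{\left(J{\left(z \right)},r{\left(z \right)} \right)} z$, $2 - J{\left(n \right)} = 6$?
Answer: $- \frac{5286}{5} \approx -1057.2$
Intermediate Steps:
$J{\left(n \right)} = -4$ ($J{\left(n \right)} = 2 - 6 = -4$)
$r{\left(m \right)} = \frac{-3 + m}{-4 + m}$
$x{\left(S,z \right)} = S^{2} + \frac{z \left(-3 + z\right)}{-4 + z}$ ($x{\left(S,z \right)} = S S + \frac{-3 + z}{-4 + z} z = S^{2} + \frac{z \left(-3 + z\right)}{-4 + z}$)
$B{\left(-21,-13 \right)} \left(-251 + x{\left(-8,9 \right)}\right) = 6 \left(-251 + \frac{9 \left(-3 + 9\right) + \left(-8\right)^{2} \left(-4 + 9\right)}{-4 + 9}\right) = 6 \left(-251 + \frac{9 \cdot 6 + 64 \cdot 5}{5}\right) = 6 \left(-251 + \frac{54 + 320}{5}\right) = 6 \left(-251 + \frac{1}{5} \cdot 374\right) = 6 \left(-251 + \frac{374}{5}\right) = 6 \left(- \frac{881}{5}\right) = - \frac{5286}{5}$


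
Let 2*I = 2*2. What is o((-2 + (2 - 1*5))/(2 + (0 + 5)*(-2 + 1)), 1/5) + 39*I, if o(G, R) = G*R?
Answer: 235/3 ≈ 78.333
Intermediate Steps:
I = 2 (I = (2*2)/2 = (½)*4 = 2)
o((-2 + (2 - 1*5))/(2 + (0 + 5)*(-2 + 1)), 1/5) + 39*I = ((-2 + (2 - 1*5))/(2 + (0 + 5)*(-2 + 1)))/5 + 39*2 = ((-2 + (2 - 5))/(2 + 5*(-1)))*(⅕) + 78 = ((-2 - 3)/(2 - 5))*(⅕) + 78 = -5/(-3)*(⅕) + 78 = -5*(-⅓)*(⅕) + 78 = (5/3)*(⅕) + 78 = ⅓ + 78 = 235/3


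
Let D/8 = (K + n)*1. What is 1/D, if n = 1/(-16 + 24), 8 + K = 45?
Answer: 1/297 ≈ 0.0033670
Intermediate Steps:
K = 37 (K = -8 + 45 = 37)
n = ⅛ (n = 1/8 = ⅛ ≈ 0.12500)
D = 297 (D = 8*((37 + ⅛)*1) = 8*((297/8)*1) = 8*(297/8) = 297)
1/D = 1/297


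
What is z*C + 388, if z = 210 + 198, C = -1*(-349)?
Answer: 142780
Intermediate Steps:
C = 349
z = 408
z*C + 388 = 408*349 + 388 = 142392 + 388 = 142780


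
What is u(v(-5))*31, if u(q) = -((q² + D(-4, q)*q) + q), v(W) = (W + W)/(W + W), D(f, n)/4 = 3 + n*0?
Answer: -434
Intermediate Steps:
D(f, n) = 12 (D(f, n) = 4*(3 + n*0) = 4*(3 + 0) = 4*3 = 12)
v(W) = 1 (v(W) = (2*W)/((2*W)) = (2*W)*(1/(2*W)) = 1)
u(q) = -q² - 13*q (u(q) = -((q² + 12*q) + q) = -(q² + 13*q) = -q² - 13*q)
u(v(-5))*31 = -1*1*(13 + 1)*31 = -1*1*14*31 = -14*31 = -434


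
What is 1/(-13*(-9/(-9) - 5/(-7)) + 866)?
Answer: 7/5906 ≈ 0.0011852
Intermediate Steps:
1/(-13*(-9/(-9) - 5/(-7)) + 866) = 1/(-13*(-9*(-1/9) - 5*(-1/7)) + 866) = 1/(-13*(1 + 5/7) + 866) = 1/(-13*12/7 + 866) = 1/(-156/7 + 866) = 1/(5906/7) = 7/5906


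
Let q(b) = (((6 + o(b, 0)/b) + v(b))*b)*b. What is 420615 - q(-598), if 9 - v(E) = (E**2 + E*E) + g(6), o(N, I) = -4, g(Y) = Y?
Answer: 255758441419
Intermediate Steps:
v(E) = 3 - 2*E**2 (v(E) = 9 - ((E**2 + E*E) + 6) = 9 - ((E**2 + E**2) + 6) = 9 - (2*E**2 + 6) = 9 - (6 + 2*E**2) = 9 + (-6 - 2*E**2) = 3 - 2*E**2)
q(b) = b**2*(9 - 4/b - 2*b**2) (q(b) = (((6 - 4/b) + (3 - 2*b**2))*b)*b = ((9 - 4/b - 2*b**2)*b)*b = (b*(9 - 4/b - 2*b**2))*b = b**2*(9 - 4/b - 2*b**2))
420615 - q(-598) = 420615 - (-598)*(-4 - 2*(-598)**3 + 9*(-598)) = 420615 - (-598)*(-4 - 2*(-213847192) - 5382) = 420615 - (-598)*(-4 + 427694384 - 5382) = 420615 - (-598)*427688998 = 420615 - 1*(-255758020804) = 420615 + 255758020804 = 255758441419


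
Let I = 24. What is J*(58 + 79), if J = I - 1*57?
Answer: -4521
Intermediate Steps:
J = -33 (J = 24 - 1*57 = 24 - 57 = -33)
J*(58 + 79) = -33*(58 + 79) = -33*137 = -4521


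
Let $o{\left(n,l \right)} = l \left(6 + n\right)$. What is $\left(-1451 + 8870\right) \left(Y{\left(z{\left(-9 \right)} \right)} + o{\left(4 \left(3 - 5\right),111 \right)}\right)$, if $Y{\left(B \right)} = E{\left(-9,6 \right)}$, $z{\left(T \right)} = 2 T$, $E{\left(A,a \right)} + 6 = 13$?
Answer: $-1595085$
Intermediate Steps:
$E{\left(A,a \right)} = 7$ ($E{\left(A,a \right)} = -6 + 13 = 7$)
$Y{\left(B \right)} = 7$
$\left(-1451 + 8870\right) \left(Y{\left(z{\left(-9 \right)} \right)} + o{\left(4 \left(3 - 5\right),111 \right)}\right) = \left(-1451 + 8870\right) \left(7 + 111 \left(6 + 4 \left(3 - 5\right)\right)\right) = 7419 \left(7 + 111 \left(6 + 4 \left(-2\right)\right)\right) = 7419 \left(7 + 111 \left(6 - 8\right)\right) = 7419 \left(7 + 111 \left(-2\right)\right) = 7419 \left(7 - 222\right) = 7419 \left(-215\right) = -1595085$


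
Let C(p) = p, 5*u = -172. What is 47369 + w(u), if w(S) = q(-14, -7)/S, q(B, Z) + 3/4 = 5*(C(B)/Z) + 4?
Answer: 32589607/688 ≈ 47369.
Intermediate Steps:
u = -172/5 (u = (⅕)*(-172) = -172/5 ≈ -34.400)
q(B, Z) = 13/4 + 5*B/Z (q(B, Z) = -¾ + (5*(B/Z) + 4) = -¾ + (5*B/Z + 4) = -¾ + (4 + 5*B/Z) = 13/4 + 5*B/Z)
w(S) = 53/(4*S) (w(S) = (13/4 + 5*(-14)/(-7))/S = (13/4 + 5*(-14)*(-⅐))/S = (13/4 + 10)/S = 53/(4*S))
47369 + w(u) = 47369 + 53/(4*(-172/5)) = 47369 + (53/4)*(-5/172) = 47369 - 265/688 = 32589607/688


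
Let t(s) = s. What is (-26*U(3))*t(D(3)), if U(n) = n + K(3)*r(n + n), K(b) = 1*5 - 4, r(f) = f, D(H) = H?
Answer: -702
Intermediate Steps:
K(b) = 1 (K(b) = 5 - 4 = 1)
U(n) = 3*n (U(n) = n + 1*(n + n) = n + 1*(2*n) = n + 2*n = 3*n)
(-26*U(3))*t(D(3)) = -78*3*3 = -26*9*3 = -234*3 = -702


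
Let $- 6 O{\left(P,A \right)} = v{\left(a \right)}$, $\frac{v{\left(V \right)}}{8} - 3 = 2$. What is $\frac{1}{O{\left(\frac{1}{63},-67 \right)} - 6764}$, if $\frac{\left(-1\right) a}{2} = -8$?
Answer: $- \frac{3}{20312} \approx -0.0001477$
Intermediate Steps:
$a = 16$ ($a = \left(-2\right) \left(-8\right) = 16$)
$v{\left(V \right)} = 40$ ($v{\left(V \right)} = 24 + 8 \cdot 2 = 24 + 16 = 40$)
$O{\left(P,A \right)} = - \frac{20}{3}$ ($O{\left(P,A \right)} = \left(- \frac{1}{6}\right) 40 = - \frac{20}{3}$)
$\frac{1}{O{\left(\frac{1}{63},-67 \right)} - 6764} = \frac{1}{- \frac{20}{3} - 6764} = \frac{1}{- \frac{20312}{3}} = - \frac{3}{20312}$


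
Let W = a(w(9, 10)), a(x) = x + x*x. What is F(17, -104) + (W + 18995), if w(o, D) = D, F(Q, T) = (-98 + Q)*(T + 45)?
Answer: 23884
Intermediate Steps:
F(Q, T) = (-98 + Q)*(45 + T)
a(x) = x + x²
W = 110 (W = 10*(1 + 10) = 10*11 = 110)
F(17, -104) + (W + 18995) = (-4410 - 98*(-104) + 45*17 + 17*(-104)) + (110 + 18995) = (-4410 + 10192 + 765 - 1768) + 19105 = 4779 + 19105 = 23884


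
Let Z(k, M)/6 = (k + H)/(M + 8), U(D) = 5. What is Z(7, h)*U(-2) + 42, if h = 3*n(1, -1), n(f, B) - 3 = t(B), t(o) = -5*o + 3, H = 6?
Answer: 2112/41 ≈ 51.512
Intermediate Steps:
t(o) = 3 - 5*o
n(f, B) = 6 - 5*B (n(f, B) = 3 + (3 - 5*B) = 6 - 5*B)
h = 33 (h = 3*(6 - 5*(-1)) = 3*(6 + 5) = 3*11 = 33)
Z(k, M) = 6*(6 + k)/(8 + M) (Z(k, M) = 6*((k + 6)/(M + 8)) = 6*((6 + k)/(8 + M)) = 6*(6 + k)/(8 + M))
Z(7, h)*U(-2) + 42 = (6*(6 + 7)/(8 + 33))*5 + 42 = (6*13/41)*5 + 42 = (6*(1/41)*13)*5 + 42 = (78/41)*5 + 42 = 390/41 + 42 = 2112/41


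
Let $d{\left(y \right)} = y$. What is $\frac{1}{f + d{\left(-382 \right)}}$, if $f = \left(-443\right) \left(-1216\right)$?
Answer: $\frac{1}{538306} \approx 1.8577 \cdot 10^{-6}$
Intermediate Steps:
$f = 538688$
$\frac{1}{f + d{\left(-382 \right)}} = \frac{1}{538688 - 382} = \frac{1}{538306}$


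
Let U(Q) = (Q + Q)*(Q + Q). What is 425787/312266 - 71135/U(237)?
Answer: 36725539051/35079337908 ≈ 1.0469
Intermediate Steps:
U(Q) = 4*Q² (U(Q) = (2*Q)*(2*Q) = 4*Q²)
425787/312266 - 71135/U(237) = 425787/312266 - 71135/(4*237²) = 425787*(1/312266) - 71135/(4*56169) = 425787/312266 - 71135/224676 = 36725539051/35079337908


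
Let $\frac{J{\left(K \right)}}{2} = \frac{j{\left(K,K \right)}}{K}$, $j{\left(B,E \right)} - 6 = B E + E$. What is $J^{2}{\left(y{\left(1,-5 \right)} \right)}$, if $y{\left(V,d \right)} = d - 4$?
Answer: $\frac{2704}{9} \approx 300.44$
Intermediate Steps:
$y{\left(V,d \right)} = -4 + d$
$j{\left(B,E \right)} = 6 + E + B E$ ($j{\left(B,E \right)} = 6 + \left(B E + E\right) = 6 + \left(E + B E\right) = 6 + E + B E$)
$J{\left(K \right)} = \frac{2 \left(6 + K + K^{2}\right)}{K}$ ($J{\left(K \right)} = 2 \frac{6 + K + K K}{K} = 2 \frac{6 + K + K^{2}}{K} = \frac{2 \left(6 + K + K^{2}\right)}{K}$)
$J^{2}{\left(y{\left(1,-5 \right)} \right)} = \left(2 + 2 \left(-4 - 5\right) + \frac{12}{-4 - 5}\right)^{2} = \left(2 + 2 \left(-9\right) + \frac{12}{-9}\right)^{2} = \left(2 - 18 + 12 \left(- \frac{1}{9}\right)\right)^{2} = \left(2 - 18 - \frac{4}{3}\right)^{2} = \left(- \frac{52}{3}\right)^{2} = \frac{2704}{9}$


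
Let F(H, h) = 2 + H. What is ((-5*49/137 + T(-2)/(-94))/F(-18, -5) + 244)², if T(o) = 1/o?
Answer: 10119826223438409/169823113216 ≈ 59590.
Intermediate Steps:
((-5*49/137 + T(-2)/(-94))/F(-18, -5) + 244)² = ((-5*49/137 + 1/(-2*(-94)))/(2 - 18) + 244)² = ((-245*1/137 - ½*(-1/94))/(-16) + 244)² = ((-245/137 + 1/188)*(-1/16) + 244)² = (-45923/25756*(-1/16) + 244)² = (45923/412096 + 244)² = (100597347/412096)² = 10119826223438409/169823113216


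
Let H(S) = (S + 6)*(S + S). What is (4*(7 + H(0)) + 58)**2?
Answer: 7396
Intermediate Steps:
H(S) = 2*S*(6 + S) (H(S) = (6 + S)*(2*S) = 2*S*(6 + S))
(4*(7 + H(0)) + 58)**2 = (4*(7 + 2*0*(6 + 0)) + 58)**2 = (4*(7 + 2*0*6) + 58)**2 = (4*(7 + 0) + 58)**2 = (4*7 + 58)**2 = (28 + 58)**2 = 86**2 = 7396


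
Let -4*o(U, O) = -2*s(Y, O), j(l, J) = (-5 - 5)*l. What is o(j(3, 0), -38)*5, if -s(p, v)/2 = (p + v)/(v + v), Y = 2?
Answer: -45/19 ≈ -2.3684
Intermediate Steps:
s(p, v) = -(p + v)/v (s(p, v) = -2*(p + v)/(v + v) = -2*(p + v)/(2*v) = -2*(p + v)*1/(2*v) = -(p + v)/v)
j(l, J) = -10*l
o(U, O) = (-2 - O)/(2*O) (o(U, O) = -(-1)*(-1*2 - O)/O/2 = -(-1)*(-2 - O)/O/2 = -(-1)*(-2 - O)/(2*O) = (-2 - O)/(2*O))
o(j(3, 0), -38)*5 = ((½)*(-2 - 1*(-38))/(-38))*5 = ((½)*(-1/38)*(-2 + 38))*5 = ((½)*(-1/38)*36)*5 = -9/19*5 = -45/19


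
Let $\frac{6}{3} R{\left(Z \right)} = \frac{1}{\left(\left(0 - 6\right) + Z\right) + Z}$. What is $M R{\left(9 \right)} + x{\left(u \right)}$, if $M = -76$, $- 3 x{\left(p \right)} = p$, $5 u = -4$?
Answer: $- \frac{29}{10} \approx -2.9$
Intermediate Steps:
$u = - \frac{4}{5}$ ($u = \frac{1}{5} \left(-4\right) = - \frac{4}{5} \approx -0.8$)
$R{\left(Z \right)} = \frac{1}{2 \left(-6 + 2 Z\right)}$ ($R{\left(Z \right)} = \frac{1}{2 \left(\left(\left(0 - 6\right) + Z\right) + Z\right)} = \frac{1}{2 \left(\left(-6 + Z\right) + Z\right)} = \frac{1}{2 \left(-6 + 2 Z\right)}$)
$x{\left(p \right)} = - \frac{p}{3}$
$M R{\left(9 \right)} + x{\left(u \right)} = - 76 \frac{1}{4 \left(-3 + 9\right)} - - \frac{4}{15} = - 76 \frac{1}{4 \cdot 6} + \frac{4}{15} = - 76 \cdot \frac{1}{4} \cdot \frac{1}{6} + \frac{4}{15} = \left(-76\right) \frac{1}{24} + \frac{4}{15} = - \frac{19}{6} + \frac{4}{15} = - \frac{29}{10}$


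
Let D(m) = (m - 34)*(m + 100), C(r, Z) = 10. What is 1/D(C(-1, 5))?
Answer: -1/2640 ≈ -0.00037879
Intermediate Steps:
D(m) = (-34 + m)*(100 + m)
1/D(C(-1, 5)) = 1/(-3400 + 10² + 66*10) = 1/(-3400 + 100 + 660) = 1/(-2640) = -1/2640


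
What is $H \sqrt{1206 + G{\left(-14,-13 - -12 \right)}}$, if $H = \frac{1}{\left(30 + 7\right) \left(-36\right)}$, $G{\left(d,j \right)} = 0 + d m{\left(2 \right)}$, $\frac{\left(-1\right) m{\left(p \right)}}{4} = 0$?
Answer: $- \frac{\sqrt{134}}{444} \approx -0.026072$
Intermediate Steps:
$m{\left(p \right)} = 0$ ($m{\left(p \right)} = \left(-4\right) 0 = 0$)
$G{\left(d,j \right)} = 0$ ($G{\left(d,j \right)} = 0 + d 0 = 0 + 0 = 0$)
$H = - \frac{1}{1332}$ ($H = \frac{1}{37} \left(- \frac{1}{36}\right) = - \frac{1}{1332} \approx -0.00075075$)
$H \sqrt{1206 + G{\left(-14,-13 - -12 \right)}} = - \frac{\sqrt{1206 + 0}}{1332} = - \frac{\sqrt{1206}}{1332} = - \frac{3 \sqrt{134}}{1332} = - \frac{\sqrt{134}}{444}$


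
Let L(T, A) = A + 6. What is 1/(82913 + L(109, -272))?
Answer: 1/82647 ≈ 1.2100e-5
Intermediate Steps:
L(T, A) = 6 + A
1/(82913 + L(109, -272)) = 1/(82913 + (6 - 272)) = 1/(82913 - 266) = 1/82647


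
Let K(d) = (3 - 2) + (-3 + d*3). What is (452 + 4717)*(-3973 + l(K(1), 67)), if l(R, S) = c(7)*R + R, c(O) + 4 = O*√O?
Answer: -20551944 + 36183*√7 ≈ -2.0456e+7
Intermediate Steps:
K(d) = -2 + 3*d (K(d) = 1 + (-3 + 3*d) = -2 + 3*d)
c(O) = -4 + O^(3/2) (c(O) = -4 + O*√O = -4 + O^(3/2))
l(R, S) = R + R*(-4 + 7*√7) (l(R, S) = (-4 + 7^(3/2))*R + R = (-4 + 7*√7)*R + R = R*(-4 + 7*√7) + R = R + R*(-4 + 7*√7))
(452 + 4717)*(-3973 + l(K(1), 67)) = (452 + 4717)*(-3973 + (-2 + 3*1)*(-3 + 7*√7)) = 5169*(-3973 + (-2 + 3)*(-3 + 7*√7)) = 5169*(-3973 + 1*(-3 + 7*√7)) = 5169*(-3973 + (-3 + 7*√7)) = 5169*(-3976 + 7*√7) = -20551944 + 36183*√7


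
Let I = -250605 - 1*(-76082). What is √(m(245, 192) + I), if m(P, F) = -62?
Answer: I*√174585 ≈ 417.83*I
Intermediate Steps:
I = -174523 (I = -250605 + 76082 = -174523)
√(m(245, 192) + I) = √(-62 - 174523) = √(-174585) = I*√174585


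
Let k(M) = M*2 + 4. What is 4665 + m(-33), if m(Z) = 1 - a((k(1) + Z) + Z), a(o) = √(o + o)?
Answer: 4666 - 2*I*√30 ≈ 4666.0 - 10.954*I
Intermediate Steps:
k(M) = 4 + 2*M (k(M) = 2*M + 4 = 4 + 2*M)
a(o) = √2*√o (a(o) = √(2*o) = √2*√o)
m(Z) = 1 - √2*√(6 + 2*Z) (m(Z) = 1 - √2*√(((4 + 2*1) + Z) + Z) = 1 - √2*√(((4 + 2) + Z) + Z) = 1 - √2*√((6 + Z) + Z) = 1 - √2*√(6 + 2*Z))
4665 + m(-33) = 4665 + (1 - 2*√(3 - 33)) = 4665 + (1 - 2*I*√30) = 4666 - 2*I*√30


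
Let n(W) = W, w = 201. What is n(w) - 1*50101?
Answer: -49900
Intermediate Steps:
n(w) - 1*50101 = 201 - 1*50101 = 201 - 50101 = -49900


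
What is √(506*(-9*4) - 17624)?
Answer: 32*I*√35 ≈ 189.31*I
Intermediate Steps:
√(506*(-9*4) - 17624) = √(506*(-36) - 17624) = √(-18216 - 17624) = √(-35840) = 32*I*√35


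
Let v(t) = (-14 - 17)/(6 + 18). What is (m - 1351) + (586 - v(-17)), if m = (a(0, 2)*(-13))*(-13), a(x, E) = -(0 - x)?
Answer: -18329/24 ≈ -763.71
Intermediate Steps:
a(x, E) = x (a(x, E) = -(-1)*x = x)
m = 0 (m = (0*(-13))*(-13) = 0*(-13) = 0)
v(t) = -31/24
(m - 1351) + (586 - v(-17)) = (0 - 1351) + (586 - 1*(-31/24)) = -1351 + (586 + 31/24) = -1351 + 14095/24 = -18329/24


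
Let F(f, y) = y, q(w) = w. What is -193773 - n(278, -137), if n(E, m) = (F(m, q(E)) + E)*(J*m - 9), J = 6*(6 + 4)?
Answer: 4381551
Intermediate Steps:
J = 60 (J = 6*10 = 60)
n(E, m) = 2*E*(-9 + 60*m) (n(E, m) = (E + E)*(60*m - 9) = (2*E)*(-9 + 60*m) = 2*E*(-9 + 60*m))
-193773 - n(278, -137) = -193773 - 6*278*(-3 + 20*(-137)) = -193773 - 6*278*(-3 - 2740) = -193773 - 6*278*(-2743) = -193773 - 1*(-4575324) = -193773 + 4575324 = 4381551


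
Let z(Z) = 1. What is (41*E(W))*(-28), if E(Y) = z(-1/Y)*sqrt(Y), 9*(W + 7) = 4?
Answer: -1148*I*sqrt(59)/3 ≈ -2939.3*I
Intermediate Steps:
W = -59/9 (W = -7 + (1/9)*4 = -7 + 4/9 = -59/9 ≈ -6.5556)
E(Y) = sqrt(Y) (E(Y) = 1*sqrt(Y) = sqrt(Y))
(41*E(W))*(-28) = (41*sqrt(-59/9))*(-28) = (41*(I*sqrt(59)/3))*(-28) = (41*I*sqrt(59)/3)*(-28) = -1148*I*sqrt(59)/3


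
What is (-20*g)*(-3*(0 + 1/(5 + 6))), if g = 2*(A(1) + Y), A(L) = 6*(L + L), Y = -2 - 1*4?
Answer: 720/11 ≈ 65.455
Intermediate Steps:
Y = -6 (Y = -2 - 4 = -6)
A(L) = 12*L (A(L) = 6*(2*L) = 12*L)
g = 12 (g = 2*(12*1 - 6) = 2*(12 - 6) = 2*6 = 12)
(-20*g)*(-3*(0 + 1/(5 + 6))) = (-20*12)*(-3*(0 + 1/(5 + 6))) = -(-720)*(0 + 1/11) = -(-720)/11 = -240*(-3/11) = 720/11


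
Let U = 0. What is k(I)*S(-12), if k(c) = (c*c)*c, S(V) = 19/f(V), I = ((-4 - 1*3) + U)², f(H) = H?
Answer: -2235331/12 ≈ -1.8628e+5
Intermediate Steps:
I = 49 (I = ((-4 - 1*3) + 0)² = ((-4 - 3) + 0)² = (-7 + 0)² = (-7)² = 49)
S(V) = 19/V
k(c) = c³ (k(c) = c²*c = c³)
k(I)*S(-12) = 49³*(19/(-12)) = 117649*(19*(-1/12)) = 117649*(-19/12) = -2235331/12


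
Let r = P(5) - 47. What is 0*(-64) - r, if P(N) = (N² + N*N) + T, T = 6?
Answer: -9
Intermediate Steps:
P(N) = 6 + 2*N² (P(N) = (N² + N*N) + 6 = (N² + N²) + 6 = 2*N² + 6 = 6 + 2*N²)
r = 9 (r = (6 + 2*5²) - 47 = (6 + 2*25) - 47 = (6 + 50) - 47 = 56 - 47 = 9)
0*(-64) - r = 0*(-64) - 1*9 = 0 - 9 = -9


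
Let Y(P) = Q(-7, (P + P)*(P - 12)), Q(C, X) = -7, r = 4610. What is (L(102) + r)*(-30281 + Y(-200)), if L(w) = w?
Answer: -142717056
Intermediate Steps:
Y(P) = -7
(L(102) + r)*(-30281 + Y(-200)) = (102 + 4610)*(-30281 - 7) = 4712*(-30288) = -142717056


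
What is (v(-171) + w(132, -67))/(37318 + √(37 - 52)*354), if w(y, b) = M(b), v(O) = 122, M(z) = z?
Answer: 1026245/697256432 - 9735*I*√15/697256432 ≈ 0.0014718 - 5.4074e-5*I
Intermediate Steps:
w(y, b) = b
(v(-171) + w(132, -67))/(37318 + √(37 - 52)*354) = (122 - 67)/(37318 + √(37 - 52)*354) = 55/(37318 + √(-15)*354) = 55/(37318 + (I*√15)*354) = 55/(37318 + 354*I*√15)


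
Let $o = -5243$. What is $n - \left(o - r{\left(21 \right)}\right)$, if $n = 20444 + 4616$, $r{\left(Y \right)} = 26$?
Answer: $30329$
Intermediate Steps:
$n = 25060$
$n - \left(o - r{\left(21 \right)}\right) = 25060 - \left(-5243 - 26\right) = 25060 - -5269 = 25060 + 5269 = 30329$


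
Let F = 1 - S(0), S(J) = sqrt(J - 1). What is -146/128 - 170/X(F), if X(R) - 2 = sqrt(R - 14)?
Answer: -39109/1856 + 34*I/29 + 289*sqrt(-13 - I)/29 - 17*I*sqrt(-13 - I)/29 ≈ -21.806 - 34.867*I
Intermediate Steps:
S(J) = sqrt(-1 + J)
F = 1 - I (F = 1 - sqrt(-1 + 0) = 1 - sqrt(-1) = 1 - I ≈ 1.0 - 1.0*I)
X(R) = 2 + sqrt(-14 + R) (X(R) = 2 + sqrt(R - 14) = 2 + sqrt(-14 + R))
-146/128 - 170/X(F) = -146/128 - 170/(2 + sqrt(-14 + (1 - I))) = -146*1/128 - 170/(2 + sqrt(-13 - I)) = -73/64 - 170/(2 + sqrt(-13 - I))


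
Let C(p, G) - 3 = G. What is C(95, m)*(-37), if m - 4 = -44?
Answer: 1369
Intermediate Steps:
m = -40 (m = 4 - 44 = -40)
C(p, G) = 3 + G
C(95, m)*(-37) = (3 - 40)*(-37) = -37*(-37) = 1369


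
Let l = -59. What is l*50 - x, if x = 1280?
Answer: -4230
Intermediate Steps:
l*50 - x = -59*50 - 1*1280 = -2950 - 1280 = -4230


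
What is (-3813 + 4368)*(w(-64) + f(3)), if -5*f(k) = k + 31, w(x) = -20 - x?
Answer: 20646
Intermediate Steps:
f(k) = -31/5 - k/5 (f(k) = -(k + 31)/5 = -(31 + k)/5 = -31/5 - k/5)
(-3813 + 4368)*(w(-64) + f(3)) = (-3813 + 4368)*((-20 - 1*(-64)) + (-31/5 - ⅕*3)) = 555*((-20 + 64) + (-31/5 - ⅗)) = 555*(44 - 34/5) = 555*(186/5) = 20646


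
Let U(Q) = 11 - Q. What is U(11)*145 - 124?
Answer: -124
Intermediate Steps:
U(11)*145 - 124 = (11 - 1*11)*145 - 124 = (11 - 11)*145 - 124 = 0*145 - 124 = 0 - 124 = -124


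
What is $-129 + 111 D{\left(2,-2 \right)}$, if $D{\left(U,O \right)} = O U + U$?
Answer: $-351$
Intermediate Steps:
$D{\left(U,O \right)} = U + O U$
$-129 + 111 D{\left(2,-2 \right)} = -129 + 111 \cdot 2 \left(1 - 2\right) = -129 + 111 \cdot 2 \left(-1\right) = -129 + 111 \left(-2\right) = -129 - 222 = -351$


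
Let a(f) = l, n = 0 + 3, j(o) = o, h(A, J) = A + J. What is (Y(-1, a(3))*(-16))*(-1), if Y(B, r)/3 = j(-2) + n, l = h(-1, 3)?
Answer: 48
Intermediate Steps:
l = 2 (l = -1 + 3 = 2)
n = 3
a(f) = 2
Y(B, r) = 3 (Y(B, r) = 3*(-2 + 3) = 3*1 = 3)
(Y(-1, a(3))*(-16))*(-1) = (3*(-16))*(-1) = -48*(-1) = 48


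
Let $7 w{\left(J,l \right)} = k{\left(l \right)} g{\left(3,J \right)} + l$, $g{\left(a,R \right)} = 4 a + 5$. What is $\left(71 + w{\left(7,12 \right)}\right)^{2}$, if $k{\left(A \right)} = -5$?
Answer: $\frac{179776}{49} \approx 3668.9$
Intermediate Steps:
$g{\left(a,R \right)} = 5 + 4 a$
$w{\left(J,l \right)} = - \frac{85}{7} + \frac{l}{7}$ ($w{\left(J,l \right)} = \frac{- 5 \left(5 + 4 \cdot 3\right) + l}{7} = \frac{- 5 \left(5 + 12\right) + l}{7} = \frac{\left(-5\right) 17 + l}{7} = \frac{-85 + l}{7} = - \frac{85}{7} + \frac{l}{7}$)
$\left(71 + w{\left(7,12 \right)}\right)^{2} = \left(71 + \left(- \frac{85}{7} + \frac{1}{7} \cdot 12\right)\right)^{2} = \left(71 + \left(- \frac{85}{7} + \frac{12}{7}\right)\right)^{2} = \left(71 - \frac{73}{7}\right)^{2} = \left(\frac{424}{7}\right)^{2} = \frac{179776}{49}$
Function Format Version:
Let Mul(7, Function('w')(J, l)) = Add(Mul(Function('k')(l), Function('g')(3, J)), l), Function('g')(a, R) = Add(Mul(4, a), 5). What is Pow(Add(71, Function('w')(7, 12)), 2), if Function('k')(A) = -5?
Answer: Rational(179776, 49) ≈ 3668.9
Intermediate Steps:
Function('g')(a, R) = Add(5, Mul(4, a))
Function('w')(J, l) = Add(Rational(-85, 7), Mul(Rational(1, 7), l)) (Function('w')(J, l) = Mul(Rational(1, 7), Add(Mul(-5, Add(5, Mul(4, 3))), l)) = Mul(Rational(1, 7), Add(Mul(-5, Add(5, 12)), l)) = Mul(Rational(1, 7), Add(Mul(-5, 17), l)) = Mul(Rational(1, 7), Add(-85, l)) = Add(Rational(-85, 7), Mul(Rational(1, 7), l)))
Pow(Add(71, Function('w')(7, 12)), 2) = Pow(Add(71, Add(Rational(-85, 7), Mul(Rational(1, 7), 12))), 2) = Pow(Add(71, Add(Rational(-85, 7), Rational(12, 7))), 2) = Pow(Add(71, Rational(-73, 7)), 2) = Pow(Rational(424, 7), 2) = Rational(179776, 49)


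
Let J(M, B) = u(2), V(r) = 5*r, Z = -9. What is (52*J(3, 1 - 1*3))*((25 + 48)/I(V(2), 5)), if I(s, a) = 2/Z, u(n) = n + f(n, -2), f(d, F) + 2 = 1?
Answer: -17082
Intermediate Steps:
f(d, F) = -1 (f(d, F) = -2 + 1 = -1)
u(n) = -1 + n (u(n) = n - 1 = -1 + n)
J(M, B) = 1 (J(M, B) = -1 + 2 = 1)
I(s, a) = -2/9 (I(s, a) = 2/(-9) = 2*(-⅑) = -2/9)
(52*J(3, 1 - 1*3))*((25 + 48)/I(V(2), 5)) = (52*1)*((25 + 48)/(-2/9)) = 52*(73*(-9/2)) = 52*(-657/2) = -17082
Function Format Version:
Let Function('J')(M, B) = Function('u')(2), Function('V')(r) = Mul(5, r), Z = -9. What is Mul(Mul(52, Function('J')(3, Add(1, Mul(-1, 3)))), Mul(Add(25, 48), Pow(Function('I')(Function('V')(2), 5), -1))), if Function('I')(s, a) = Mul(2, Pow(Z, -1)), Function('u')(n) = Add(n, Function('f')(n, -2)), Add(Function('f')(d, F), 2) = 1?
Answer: -17082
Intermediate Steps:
Function('f')(d, F) = -1 (Function('f')(d, F) = Add(-2, 1) = -1)
Function('u')(n) = Add(-1, n) (Function('u')(n) = Add(n, -1) = Add(-1, n))
Function('J')(M, B) = 1 (Function('J')(M, B) = Add(-1, 2) = 1)
Function('I')(s, a) = Rational(-2, 9) (Function('I')(s, a) = Mul(2, Pow(-9, -1)) = Mul(2, Rational(-1, 9)) = Rational(-2, 9))
Mul(Mul(52, Function('J')(3, Add(1, Mul(-1, 3)))), Mul(Add(25, 48), Pow(Function('I')(Function('V')(2), 5), -1))) = Mul(Mul(52, 1), Mul(Add(25, 48), Pow(Rational(-2, 9), -1))) = Mul(52, Mul(73, Rational(-9, 2))) = Mul(52, Rational(-657, 2)) = -17082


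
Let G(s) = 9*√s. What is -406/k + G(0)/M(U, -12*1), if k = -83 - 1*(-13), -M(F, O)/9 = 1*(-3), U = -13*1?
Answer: 29/5 ≈ 5.8000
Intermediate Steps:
U = -13
M(F, O) = 27 (M(F, O) = -9*(-3) = 27)
k = -70 (k = -83 + 13 = -70)
-406/k + G(0)/M(U, -12*1) = -406/(-70) + (9*√0)/27 = -406*(-1/70) + (9*0)*(1/27) = 29/5 + 0*(1/27) = 29/5 + 0 = 29/5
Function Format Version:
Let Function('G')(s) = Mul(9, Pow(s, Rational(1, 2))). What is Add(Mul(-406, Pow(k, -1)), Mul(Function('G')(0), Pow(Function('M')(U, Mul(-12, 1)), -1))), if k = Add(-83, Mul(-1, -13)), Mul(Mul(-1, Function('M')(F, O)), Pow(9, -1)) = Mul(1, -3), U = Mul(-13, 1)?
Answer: Rational(29, 5) ≈ 5.8000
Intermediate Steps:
U = -13
Function('M')(F, O) = 27 (Function('M')(F, O) = Mul(-9, Mul(1, -3)) = Mul(-9, -3) = 27)
k = -70 (k = Add(-83, 13) = -70)
Add(Mul(-406, Pow(k, -1)), Mul(Function('G')(0), Pow(Function('M')(U, Mul(-12, 1)), -1))) = Add(Mul(-406, Pow(-70, -1)), Mul(Mul(9, Pow(0, Rational(1, 2))), Pow(27, -1))) = Add(Mul(-406, Rational(-1, 70)), Mul(Mul(9, 0), Rational(1, 27))) = Add(Rational(29, 5), Mul(0, Rational(1, 27))) = Add(Rational(29, 5), 0) = Rational(29, 5)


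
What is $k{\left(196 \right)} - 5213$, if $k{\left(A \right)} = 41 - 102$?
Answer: $-5274$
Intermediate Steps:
$k{\left(A \right)} = -61$ ($k{\left(A \right)} = 41 - 102 = -61$)
$k{\left(196 \right)} - 5213 = -61 - 5213 = -5274$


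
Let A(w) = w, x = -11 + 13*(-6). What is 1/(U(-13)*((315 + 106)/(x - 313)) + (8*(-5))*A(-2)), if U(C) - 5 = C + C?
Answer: 134/13667 ≈ 0.0098046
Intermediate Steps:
x = -89 (x = -11 - 78 = -89)
U(C) = 5 + 2*C (U(C) = 5 + (C + C) = 5 + 2*C)
1/(U(-13)*((315 + 106)/(x - 313)) + (8*(-5))*A(-2)) = 1/((5 + 2*(-13))*((315 + 106)/(-89 - 313)) + (8*(-5))*(-2)) = 1/((5 - 26)*(421/(-402)) - 40*(-2)) = 1/(-8841*(-1)/402 + 80) = 1/(-21*(-421/402) + 80) = 1/(2947/134 + 80) = 1/(13667/134) = 134/13667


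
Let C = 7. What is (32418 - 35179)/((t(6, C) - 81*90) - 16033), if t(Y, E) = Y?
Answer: 2761/23317 ≈ 0.11841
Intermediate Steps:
(32418 - 35179)/((t(6, C) - 81*90) - 16033) = (32418 - 35179)/((6 - 81*90) - 16033) = -2761/((6 - 7290) - 16033) = -2761/(-7284 - 16033) = -2761/(-23317) = -2761*(-1/23317) = 2761/23317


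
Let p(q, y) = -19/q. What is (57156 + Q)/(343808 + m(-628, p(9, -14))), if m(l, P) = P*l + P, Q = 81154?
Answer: 82986/207079 ≈ 0.40075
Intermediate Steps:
m(l, P) = P + P*l
(57156 + Q)/(343808 + m(-628, p(9, -14))) = (57156 + 81154)/(343808 + (-19/9)*(1 - 628)) = 138310/(343808 - 19*⅑*(-627)) = 138310/(343808 - 19/9*(-627)) = 138310/(343808 + 3971/3) = 138310/(1035395/3) = 138310*(3/1035395) = 82986/207079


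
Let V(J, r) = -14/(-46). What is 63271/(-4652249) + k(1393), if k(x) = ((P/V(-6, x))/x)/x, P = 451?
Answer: -115880180268/9027451919801 ≈ -0.012836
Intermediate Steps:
V(J, r) = 7/23 (V(J, r) = -14*(-1/46) = 7/23)
k(x) = 10373/(7*x**2) (k(x) = ((451/(7/23))/x)/x = ((451*(23/7))/x)/x = (10373/(7*x))/x = 10373/(7*x**2))
63271/(-4652249) + k(1393) = 63271/(-4652249) + (10373/7)/1393**2 = 63271*(-1/4652249) + (10373/7)*(1/1940449) = -63271/4652249 + 10373/13583143 = -115880180268/9027451919801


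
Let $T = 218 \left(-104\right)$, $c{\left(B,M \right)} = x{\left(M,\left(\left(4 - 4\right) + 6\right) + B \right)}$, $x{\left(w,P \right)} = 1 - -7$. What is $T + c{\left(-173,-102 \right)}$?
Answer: $-22664$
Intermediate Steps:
$x{\left(w,P \right)} = 8$ ($x{\left(w,P \right)} = 1 + 7 = 8$)
$c{\left(B,M \right)} = 8$
$T = -22672$
$T + c{\left(-173,-102 \right)} = -22672 + 8 = -22664$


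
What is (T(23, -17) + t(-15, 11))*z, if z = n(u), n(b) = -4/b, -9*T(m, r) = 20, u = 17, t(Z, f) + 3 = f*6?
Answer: -2188/153 ≈ -14.301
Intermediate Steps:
t(Z, f) = -3 + 6*f (t(Z, f) = -3 + f*6 = -3 + 6*f)
T(m, r) = -20/9 (T(m, r) = -1/9*20 = -20/9)
z = -4/17 ≈ -0.23529
(T(23, -17) + t(-15, 11))*z = (-20/9 + (-3 + 6*11))*(-4/17) = (-20/9 + (-3 + 66))*(-4/17) = (-20/9 + 63)*(-4/17) = (547/9)*(-4/17) = -2188/153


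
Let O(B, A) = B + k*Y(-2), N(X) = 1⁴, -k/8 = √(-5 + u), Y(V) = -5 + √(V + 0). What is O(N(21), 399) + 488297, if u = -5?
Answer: 488298 + 16*√5 + 40*I*√10 ≈ 4.8833e+5 + 126.49*I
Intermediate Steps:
Y(V) = -5 + √V
k = -8*I*√10 (k = -8*√(-5 - 5) = -8*I*√10 ≈ -25.298*I)
N(X) = 1
O(B, A) = B - 8*I*√10*(-5 + I*√2) (O(B, A) = B + (-8*I*√10)*(-5 + √(-2)) = B + (-8*I*√10)*(-5 + I*√2) = B - 8*I*√10*(-5 + I*√2))
O(N(21), 399) + 488297 = (1 + 16*√5 + 40*I*√10) + 488297 = 488298 + 16*√5 + 40*I*√10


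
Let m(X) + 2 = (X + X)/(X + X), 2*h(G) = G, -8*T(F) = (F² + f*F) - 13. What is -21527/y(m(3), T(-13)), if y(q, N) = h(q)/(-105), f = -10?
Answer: -4520670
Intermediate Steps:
T(F) = 13/8 - F²/8 + 5*F/4 (T(F) = -((F² - 10*F) - 13)/8 = -(-13 + F² - 10*F)/8 = 13/8 - F²/8 + 5*F/4)
h(G) = G/2
m(X) = -1 (m(X) = -2 + (X + X)/(X + X) = -2 + (2*X)/((2*X)) = -2 + (2*X)*(1/(2*X)) = -2 + 1 = -1)
y(q, N) = -q/210 (y(q, N) = (q/2)/(-105) = (q/2)*(-1/105) = -q/210)
-21527/y(m(3), T(-13)) = -21527/((-1/210*(-1))) = -21527/1/210 = -21527*210 = -4520670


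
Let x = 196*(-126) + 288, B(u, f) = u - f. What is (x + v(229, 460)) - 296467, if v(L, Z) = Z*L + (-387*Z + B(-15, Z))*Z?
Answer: -82323235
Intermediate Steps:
v(L, Z) = L*Z + Z*(-15 - 388*Z) (v(L, Z) = Z*L + (-387*Z + (-15 - Z))*Z = L*Z + (-15 - 388*Z)*Z = L*Z + Z*(-15 - 388*Z))
x = -24408 (x = -24696 + 288 = -24408)
(x + v(229, 460)) - 296467 = (-24408 + 460*(-15 + 229 - 388*460)) - 296467 = (-24408 + 460*(-15 + 229 - 178480)) - 296467 = (-24408 + 460*(-178266)) - 296467 = (-24408 - 82002360) - 296467 = -82026768 - 296467 = -82323235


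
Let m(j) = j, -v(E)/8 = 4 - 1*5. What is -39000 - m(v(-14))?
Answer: -39008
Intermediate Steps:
v(E) = 8 (v(E) = -8*(4 - 1*5) = -8*(4 - 5) = -8*(-1) = 8)
-39000 - m(v(-14)) = -39000 - 1*8 = -39000 - 8 = -39008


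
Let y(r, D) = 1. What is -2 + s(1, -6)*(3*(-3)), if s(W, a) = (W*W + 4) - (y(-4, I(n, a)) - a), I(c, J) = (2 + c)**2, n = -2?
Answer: 16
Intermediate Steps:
s(W, a) = 3 + a + W**2 (s(W, a) = (W*W + 4) - (1 - a) = (W**2 + 4) + (-1 + a) = (4 + W**2) + (-1 + a) = 3 + a + W**2)
-2 + s(1, -6)*(3*(-3)) = -2 + (3 - 6 + 1**2)*(3*(-3)) = -2 + (3 - 6 + 1)*(-9) = -2 - 2*(-9) = -2 + 18 = 16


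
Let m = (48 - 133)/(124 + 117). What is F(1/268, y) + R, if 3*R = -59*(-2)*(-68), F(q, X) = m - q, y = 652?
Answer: -518323175/193764 ≈ -2675.0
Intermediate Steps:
m = -85/241 ≈ -0.35270
F(q, X) = -85/241 - q
R = -8024/3 (R = (-59*(-2)*(-68))/3 = (118*(-68))/3 = (⅓)*(-8024) = -8024/3 ≈ -2674.7)
F(1/268, y) + R = (-85/241 - 1/268) - 8024/3 = -23021/64588 - 8024/3 = -518323175/193764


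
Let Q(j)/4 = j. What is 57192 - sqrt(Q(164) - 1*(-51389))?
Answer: 57192 - sqrt(52045) ≈ 56964.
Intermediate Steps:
Q(j) = 4*j
57192 - sqrt(Q(164) - 1*(-51389)) = 57192 - sqrt(4*164 - 1*(-51389)) = 57192 - sqrt(656 + 51389) = 57192 - sqrt(52045)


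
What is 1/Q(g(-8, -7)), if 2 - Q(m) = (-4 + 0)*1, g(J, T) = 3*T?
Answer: 1/6 ≈ 0.16667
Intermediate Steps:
Q(m) = 6 (Q(m) = 2 - (-4 + 0) = 2 - (-4) = 2 - 1*(-4) = 2 + 4 = 6)
1/Q(g(-8, -7)) = 1/6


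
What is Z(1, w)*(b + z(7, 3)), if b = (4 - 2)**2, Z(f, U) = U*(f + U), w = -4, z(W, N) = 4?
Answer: 96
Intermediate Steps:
Z(f, U) = U*(U + f)
b = 4 (b = 2**2 = 4)
Z(1, w)*(b + z(7, 3)) = (-4*(-4 + 1))*(4 + 4) = -4*(-3)*8 = 12*8 = 96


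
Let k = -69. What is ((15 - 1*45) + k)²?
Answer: 9801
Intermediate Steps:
((15 - 1*45) + k)² = ((15 - 1*45) - 69)² = ((15 - 45) - 69)² = (-30 - 69)² = (-99)² = 9801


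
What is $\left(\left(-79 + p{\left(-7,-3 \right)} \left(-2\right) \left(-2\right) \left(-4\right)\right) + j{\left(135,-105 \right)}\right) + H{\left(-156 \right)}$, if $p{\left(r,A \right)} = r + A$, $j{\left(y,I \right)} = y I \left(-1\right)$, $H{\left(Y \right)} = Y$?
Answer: $14100$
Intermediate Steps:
$j{\left(y,I \right)} = - I y$ ($j{\left(y,I \right)} = I y \left(-1\right) = - I y$)
$p{\left(r,A \right)} = A + r$
$\left(\left(-79 + p{\left(-7,-3 \right)} \left(-2\right) \left(-2\right) \left(-4\right)\right) + j{\left(135,-105 \right)}\right) + H{\left(-156 \right)} = \left(\left(-79 + \left(-3 - 7\right) \left(-2\right) \left(-2\right) \left(-4\right)\right) - \left(-105\right) 135\right) - 156 = \left(\left(-79 - 10 \cdot 4 \left(-4\right)\right) + 14175\right) - 156 = \left(\left(-79 - -160\right) + 14175\right) - 156 = \left(\left(-79 + 160\right) + 14175\right) - 156 = \left(81 + 14175\right) - 156 = 14256 - 156 = 14100$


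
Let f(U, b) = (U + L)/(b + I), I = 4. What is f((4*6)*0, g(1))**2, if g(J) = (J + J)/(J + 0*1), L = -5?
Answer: 25/36 ≈ 0.69444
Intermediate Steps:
g(J) = 2 (g(J) = (2*J)/(J + 0) = (2*J)/J = 2)
f(U, b) = (-5 + U)/(4 + b) (f(U, b) = (U - 5)/(b + 4) = (-5 + U)/(4 + b))
f((4*6)*0, g(1))**2 = ((-5 + (4*6)*0)/(4 + 2))**2 = ((-5 + 24*0)/6)**2 = ((-5 + 0)/6)**2 = ((1/6)*(-5))**2 = (-5/6)**2 = 25/36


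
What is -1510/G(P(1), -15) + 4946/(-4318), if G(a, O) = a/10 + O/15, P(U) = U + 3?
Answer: 16293031/6477 ≈ 2515.5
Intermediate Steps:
P(U) = 3 + U
G(a, O) = a/10 + O/15 (G(a, O) = a*(⅒) + O*(1/15) = a/10 + O/15)
-1510/G(P(1), -15) + 4946/(-4318) = -1510/((3 + 1)/10 + (1/15)*(-15)) + 4946/(-4318) = -1510/((⅒)*4 - 1) + 4946*(-1/4318) = -1510/(⅖ - 1) - 2473/2159 = -1510/(-⅗) - 2473/2159 = -1510*(-5/3) - 2473/2159 = 7550/3 - 2473/2159 = 16293031/6477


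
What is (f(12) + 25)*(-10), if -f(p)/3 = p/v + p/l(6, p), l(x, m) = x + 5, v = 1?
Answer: 1570/11 ≈ 142.73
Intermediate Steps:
l(x, m) = 5 + x
f(p) = -36*p/11 (f(p) = -3*(p/1 + p/(5 + 6)) = -3*(p*1 + p/11) = -3*(p + p*(1/11)) = -3*(p + p/11) = -36*p/11)
(f(12) + 25)*(-10) = (-36/11*12 + 25)*(-10) = (-432/11 + 25)*(-10) = -157/11*(-10) = 1570/11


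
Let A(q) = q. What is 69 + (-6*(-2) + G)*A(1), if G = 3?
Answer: 84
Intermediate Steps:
69 + (-6*(-2) + G)*A(1) = 69 + (-6*(-2) + 3)*1 = 69 + (12 + 3)*1 = 69 + 15*1 = 69 + 15 = 84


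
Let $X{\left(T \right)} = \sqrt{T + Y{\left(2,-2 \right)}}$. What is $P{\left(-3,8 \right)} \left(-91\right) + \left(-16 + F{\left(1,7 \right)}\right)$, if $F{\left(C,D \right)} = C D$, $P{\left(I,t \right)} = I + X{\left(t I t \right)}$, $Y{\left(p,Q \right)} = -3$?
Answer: $264 - 91 i \sqrt{195} \approx 264.0 - 1270.7 i$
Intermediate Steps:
$X{\left(T \right)} = \sqrt{-3 + T}$ ($X{\left(T \right)} = \sqrt{T - 3} = \sqrt{-3 + T}$)
$P{\left(I,t \right)} = I + \sqrt{-3 + I t^{2}}$ ($P{\left(I,t \right)} = I + \sqrt{-3 + t I t} = I + \sqrt{-3 + I t t} = I + \sqrt{-3 + I t^{2}}$)
$P{\left(-3,8 \right)} \left(-91\right) + \left(-16 + F{\left(1,7 \right)}\right) = \left(-3 + \sqrt{-3 - 3 \cdot 8^{2}}\right) \left(-91\right) + \left(-16 + 1 \cdot 7\right) = \left(-3 + \sqrt{-3 - 192}\right) \left(-91\right) + \left(-16 + 7\right) = \left(-3 + \sqrt{-3 - 192}\right) \left(-91\right) - 9 = \left(-3 + \sqrt{-195}\right) \left(-91\right) - 9 = \left(-3 + i \sqrt{195}\right) \left(-91\right) - 9 = \left(273 - 91 i \sqrt{195}\right) - 9 = 264 - 91 i \sqrt{195}$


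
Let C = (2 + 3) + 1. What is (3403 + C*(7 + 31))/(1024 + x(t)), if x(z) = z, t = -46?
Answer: 3631/978 ≈ 3.7127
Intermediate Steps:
C = 6 (C = 5 + 1 = 6)
(3403 + C*(7 + 31))/(1024 + x(t)) = (3403 + 6*(7 + 31))/(1024 - 46) = (3403 + 6*38)/978 = (3403 + 228)*(1/978) = 3631*(1/978) = 3631/978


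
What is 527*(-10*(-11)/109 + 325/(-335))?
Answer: 150195/7303 ≈ 20.566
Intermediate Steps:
527*(-10*(-11)/109 + 325/(-335)) = 527*(110*(1/109) + 325*(-1/335)) = 527*(110/109 - 65/67) = 527*(285/7303) = 150195/7303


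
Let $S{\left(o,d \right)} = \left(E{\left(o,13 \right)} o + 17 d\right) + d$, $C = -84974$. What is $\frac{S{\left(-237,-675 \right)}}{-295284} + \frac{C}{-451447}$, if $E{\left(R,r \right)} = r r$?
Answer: $\frac{16219450119}{44435025316} \approx 0.36502$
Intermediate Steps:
$E{\left(R,r \right)} = r^{2}$
$S{\left(o,d \right)} = 18 d + 169 o$ ($S{\left(o,d \right)} = \left(13^{2} o + 17 d\right) + d = \left(169 o + 17 d\right) + d = \left(17 d + 169 o\right) + d = 18 d + 169 o$)
$\frac{S{\left(-237,-675 \right)}}{-295284} + \frac{C}{-451447} = \frac{18 \left(-675\right) + 169 \left(-237\right)}{-295284} - \frac{84974}{-451447} = \left(-12150 - 40053\right) \left(- \frac{1}{295284}\right) - - \frac{84974}{451447} = \left(-52203\right) \left(- \frac{1}{295284}\right) + \frac{84974}{451447} = \frac{17401}{98428} + \frac{84974}{451447} = \frac{16219450119}{44435025316}$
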